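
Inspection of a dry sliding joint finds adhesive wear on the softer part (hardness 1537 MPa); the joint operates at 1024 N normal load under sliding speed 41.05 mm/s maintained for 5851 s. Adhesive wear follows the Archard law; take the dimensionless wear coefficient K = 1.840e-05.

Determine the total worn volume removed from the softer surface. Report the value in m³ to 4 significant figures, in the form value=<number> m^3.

value=2.944e-09 m^3

All working math runs at full float precision. Displayed values are rounded, and one last rounding: four significant figures.
Convert: Sliding speed v = 41.05 mm/s = 0.04105 m/s. Total distance L = v·t = 0.04105 m/s × 5851 s = 240.2 m.
Convert: Hardness H = 1537 MPa = 1.537e+09 Pa.
Working in SI base units: W = 1024 N, H = 1.537e+09 Pa, K = 1.840e-05.
Apply Archard: V = K·W·L/H = 1.840e-05 · 1024 · 240.2 / 1.537e+09 = 2.944e-09 m³.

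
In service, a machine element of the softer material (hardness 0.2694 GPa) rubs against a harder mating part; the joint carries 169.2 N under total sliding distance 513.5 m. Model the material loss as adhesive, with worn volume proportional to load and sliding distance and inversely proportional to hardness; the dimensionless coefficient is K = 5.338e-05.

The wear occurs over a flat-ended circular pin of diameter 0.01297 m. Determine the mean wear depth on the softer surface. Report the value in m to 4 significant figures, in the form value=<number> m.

Each operation runs at exact precision. Shown intermediates are rounded. Rounded just once, at four significant figures.
Hardness H = 0.2694 GPa = 2.694e+08 Pa.
Contact area A = π·d²/4 = π·(0.01297 m)²/4 = 1.321e-04 m².
Restated in SI base units: W = 169.2 N, H = 2.694e+08 Pa, K = 5.338e-05.
Apply Archard: V = K·W·L/H = 5.338e-05 · 169.2 · 513.5 / 2.694e+08 = 1.722e-08 m³.
Depth h = V/A = 1.722e-08 / 1.321e-04 = 1.303e-04 m.

value=1.303e-04 m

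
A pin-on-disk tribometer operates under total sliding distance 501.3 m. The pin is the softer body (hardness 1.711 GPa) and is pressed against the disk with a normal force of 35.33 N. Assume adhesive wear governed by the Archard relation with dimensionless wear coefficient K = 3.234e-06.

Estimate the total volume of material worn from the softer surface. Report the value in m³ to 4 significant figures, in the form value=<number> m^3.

Each operation maintains full float precision; intermediates are printed rounded, and one last rounding to 4 significant digits.
Hardness H = 1.711 GPa = 1.711e+09 Pa.
SI base units throughout: W = 35.33 N, H = 1.711e+09 Pa, K = 3.234e-06.
Archard volume V = K·W·L/H = 3.234e-06 · 35.33 · 501.3 / 1.711e+09 = 3.348e-11 m³.

value=3.348e-11 m^3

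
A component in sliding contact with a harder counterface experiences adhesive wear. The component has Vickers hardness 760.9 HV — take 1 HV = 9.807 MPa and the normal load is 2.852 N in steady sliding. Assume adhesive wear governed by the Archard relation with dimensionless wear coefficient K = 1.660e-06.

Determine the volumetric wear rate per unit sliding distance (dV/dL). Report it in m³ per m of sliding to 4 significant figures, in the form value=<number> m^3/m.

value=6.344e-16 m^3/m

Intermediate values are displayed rounded; all arithmetic maintains full float precision; one final rounding, at 4 significant digits.
Hardness H = 760.9 HV × 9.807 MPa/HV = 7462 MPa = 7.462e+09 Pa.
Expressed in SI base units: W = 2.852 N, H = 7.462e+09 Pa, K = 1.660e-06.
Wear rate dV/dL = K·W/H: 1.660e-06 · 2.852 / 7.462e+09 = 6.344e-16 m³/m.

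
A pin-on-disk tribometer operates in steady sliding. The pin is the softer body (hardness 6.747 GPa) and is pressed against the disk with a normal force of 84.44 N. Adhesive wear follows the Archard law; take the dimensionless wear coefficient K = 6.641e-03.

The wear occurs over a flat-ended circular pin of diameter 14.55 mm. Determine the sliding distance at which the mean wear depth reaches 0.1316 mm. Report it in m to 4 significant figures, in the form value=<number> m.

Intermediates are displayed rounded — each operation keeps full float precision, and rounded just once, at 4 significant figures.
Hardness H = 6.747 GPa = 6.747e+09 Pa.
Pin diameter d = 14.55 mm = 0.01455 m. Contact area A = π·d²/4 = π·(0.01455 m)²/4 = 1.663e-04 m².
Depth limit h_lim = 0.1316 mm = 1.316e-04 m.
As SI base values: W = 84.44 N, H = 6.747e+09 Pa, K = 6.641e-03.
Allowed volume V_lim = h_lim·A = 1.316e-04 · 1.663e-04 = 2.188e-08 m³.
Life L = V_lim·H/(K·W) = 2.188e-08 · 6.747e+09 / (6.641e-03 · 84.44) = 263.3 m.

value=263.3 m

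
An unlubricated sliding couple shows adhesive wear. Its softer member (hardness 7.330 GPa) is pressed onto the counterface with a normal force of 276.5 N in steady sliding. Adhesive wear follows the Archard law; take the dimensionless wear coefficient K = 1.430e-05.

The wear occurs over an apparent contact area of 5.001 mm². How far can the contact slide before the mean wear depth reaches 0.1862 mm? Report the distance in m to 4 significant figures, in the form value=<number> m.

value=1726 m

Intermediates are printed rounded, and every step runs at exact precision; one last rounding to 4 significant digits.
Hardness H = 7.330 GPa = 7.330e+09 Pa.
Contact area A = 5.001 mm² = 5.001e-06 m².
Depth limit h_lim = 0.1862 mm = 1.862e-04 m.
Restated in SI base units: W = 276.5 N, H = 7.330e+09 Pa, K = 1.430e-05.
Volume at the limit: V_lim = h_lim·A = 1.862e-04 · 5.001e-06 = 9.312e-10 m³.
Sliding life L = V_lim·H/(K·W) = 9.312e-10 · 7.330e+09 / (1.430e-05 · 276.5) = 1726 m.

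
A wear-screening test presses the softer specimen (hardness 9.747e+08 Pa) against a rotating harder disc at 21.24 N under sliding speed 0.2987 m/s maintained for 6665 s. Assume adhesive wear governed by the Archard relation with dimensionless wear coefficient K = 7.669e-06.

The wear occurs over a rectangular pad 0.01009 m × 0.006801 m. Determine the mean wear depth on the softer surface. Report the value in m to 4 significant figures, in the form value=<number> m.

Intermediates are printed rounded — all arithmetic keeps full float precision — one last rounding: 4 significant figures.
Path length L = v·t = 0.2987 m/s × 6665 s = 1991 m.
Contact area A = 0.01009 m × 0.006801 m = 6.862e-05 m².
As SI base values: W = 21.24 N, H = 9.747e+08 Pa, K = 7.669e-06.
Worn volume V = K·W·L/H = 7.669e-06 · 21.24 · 1991 / 9.747e+08 = 3.327e-10 m³.
Average depth h = V/A = 3.327e-10 / 6.862e-05 = 4.848e-06 m.

value=4.848e-06 m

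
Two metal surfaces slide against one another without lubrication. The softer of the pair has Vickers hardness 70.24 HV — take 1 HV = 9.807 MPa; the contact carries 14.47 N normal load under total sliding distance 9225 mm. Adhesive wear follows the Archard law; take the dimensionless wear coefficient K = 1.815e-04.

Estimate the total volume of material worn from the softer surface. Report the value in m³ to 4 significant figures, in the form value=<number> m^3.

value=3.517e-11 m^3

All arithmetic runs at exact precision; intermediate values are printed rounded, and a single final rounding: 4 significant figures.
Convert: The distance L = 9225 mm = 9.225 m.
Convert: Hardness H = 70.24 HV × 9.807 MPa/HV = 688.8 MPa = 6.888e+08 Pa.
Restated in SI base units: W = 14.47 N, H = 6.888e+08 Pa, K = 1.815e-04.
Archard volume V = K·W·L/H = 1.815e-04 · 14.47 · 9.225 / 6.888e+08 = 3.517e-11 m³.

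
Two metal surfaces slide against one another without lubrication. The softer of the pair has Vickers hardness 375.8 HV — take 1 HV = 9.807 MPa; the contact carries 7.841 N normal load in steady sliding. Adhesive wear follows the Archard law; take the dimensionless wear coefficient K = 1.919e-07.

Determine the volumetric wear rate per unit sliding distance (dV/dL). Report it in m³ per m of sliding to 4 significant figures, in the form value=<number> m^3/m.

value=4.083e-16 m^3/m

The computation holds full precision, and intermediates appear rounded — rounded just once to four significant figures.
Hardness H = 375.8 HV × 9.807 MPa/HV = 3685 MPa = 3.685e+09 Pa.
Collected in SI base units: W = 7.841 N, H = 3.685e+09 Pa, K = 1.919e-07.
Wear rate dV/dL = K·W/H (no L dependence): 1.919e-07 · 7.841 / 3.685e+09 = 4.083e-16 m³/m.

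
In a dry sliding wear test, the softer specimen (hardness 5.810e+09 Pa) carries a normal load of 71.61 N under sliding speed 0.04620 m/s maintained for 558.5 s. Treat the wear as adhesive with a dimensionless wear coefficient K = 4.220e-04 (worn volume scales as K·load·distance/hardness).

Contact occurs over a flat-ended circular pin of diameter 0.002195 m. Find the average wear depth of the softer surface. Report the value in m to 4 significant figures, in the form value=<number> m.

Intermediate values are shown rounded, and every step keeps full float precision — rounded just once, at four significant figures.
Distance L = v·t = 0.04620 m/s × 558.5 s = 25.80 m.
Contact area A = π·d²/4 = π·(0.002195 m)²/4 = 3.784e-06 m².
In SI base units: W = 71.61 N, H = 5.810e+09 Pa, K = 4.220e-04.
Wear volume V = K·W·L/H = 4.220e-04 · 71.61 · 25.80 / 5.810e+09 = 1.342e-10 m³.
Depth of wear h = V/A = 1.342e-10 / 3.784e-06 = 3.547e-05 m.

value=3.547e-05 m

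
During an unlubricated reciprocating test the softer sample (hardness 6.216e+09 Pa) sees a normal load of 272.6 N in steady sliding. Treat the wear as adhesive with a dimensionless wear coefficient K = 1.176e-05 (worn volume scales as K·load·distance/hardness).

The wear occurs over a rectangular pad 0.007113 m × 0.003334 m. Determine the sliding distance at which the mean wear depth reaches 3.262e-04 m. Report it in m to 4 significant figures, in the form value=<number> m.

The intermediates are printed rounded; all working math maintains exact precision; one final rounding, at 4 significant digits.
Convert: Contact area A = 0.007113 m × 0.003334 m = 2.371e-05 m².
SI base units throughout: W = 272.6 N, H = 6.216e+09 Pa, K = 1.176e-05.
Allowed volume V_lim = h_lim·A = 3.262e-04 · 2.371e-05 = 7.736e-09 m³.
Life L = V_lim·H/(K·W) = 7.736e-09 · 6.216e+09 / (1.176e-05 · 272.6) = 1.500e+04 m.

value=1.500e+04 m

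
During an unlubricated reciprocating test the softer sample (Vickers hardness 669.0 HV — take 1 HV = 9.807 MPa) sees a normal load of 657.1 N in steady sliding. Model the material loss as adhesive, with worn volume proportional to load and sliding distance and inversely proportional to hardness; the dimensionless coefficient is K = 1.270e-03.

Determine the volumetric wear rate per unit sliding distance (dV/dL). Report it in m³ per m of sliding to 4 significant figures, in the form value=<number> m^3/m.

value=1.272e-10 m^3/m

The intermediates are displayed rounded, and all arithmetic keeps full precision — one last rounding, at 4 significant digits.
Hardness H = 669.0 HV × 9.807 MPa/HV = 6561 MPa = 6.561e+09 Pa.
Restated in SI base units: W = 657.1 N, H = 6.561e+09 Pa, K = 1.270e-03.
Sliding wear rate dV/dL = K·W/H (independent of L): 1.270e-03 · 657.1 / 6.561e+09 = 1.272e-10 m³/m.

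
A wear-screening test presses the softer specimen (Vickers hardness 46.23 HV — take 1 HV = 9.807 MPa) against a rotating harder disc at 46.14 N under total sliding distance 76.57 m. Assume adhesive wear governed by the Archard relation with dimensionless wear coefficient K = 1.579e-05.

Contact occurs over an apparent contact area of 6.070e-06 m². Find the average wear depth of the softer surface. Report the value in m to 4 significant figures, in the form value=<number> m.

value=2.027e-05 m

Intermediate values appear rounded, and every step maintains full precision, and one last rounding: 4 significant digits.
Hardness H = 46.23 HV × 9.807 MPa/HV = 453.4 MPa = 4.534e+08 Pa.
SI base units throughout: W = 46.14 N, H = 4.534e+08 Pa, K = 1.579e-05.
By Archard's law, V = K·W·L/H = 1.579e-05 · 46.14 · 76.57 / 4.534e+08 = 1.230e-10 m³.
Mean depth h = V/A = 1.230e-10 / 6.070e-06 = 2.027e-05 m.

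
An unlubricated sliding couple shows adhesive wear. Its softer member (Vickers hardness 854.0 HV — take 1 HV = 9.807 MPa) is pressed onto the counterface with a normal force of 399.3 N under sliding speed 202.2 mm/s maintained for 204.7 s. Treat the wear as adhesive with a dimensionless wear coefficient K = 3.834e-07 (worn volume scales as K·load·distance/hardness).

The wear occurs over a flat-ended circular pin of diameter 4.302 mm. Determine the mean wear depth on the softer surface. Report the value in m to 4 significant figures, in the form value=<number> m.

value=5.205e-08 m

Displayed values are rounded; the computation holds full precision, and rounded just once to four significant figures.
Convert: Sliding speed v = 202.2 mm/s = 0.2022 m/s. The distance L = v·t = 0.2022 m/s × 204.7 s = 41.39 m.
Convert: Hardness H = 854.0 HV × 9.807 MPa/HV = 8375 MPa = 8.375e+09 Pa.
Convert: Pin diameter d = 4.302 mm = 0.004302 m. Contact area A = π·d²/4 = π·(0.004302 m)²/4 = 1.454e-05 m².
SI base units throughout: W = 399.3 N, H = 8.375e+09 Pa, K = 3.834e-07.
Archard relation: V = K·W·L/H = 3.834e-07 · 399.3 · 41.39 / 8.375e+09 = 7.566e-13 m³.
Mean depth h = V/A = 7.566e-13 / 1.454e-05 = 5.205e-08 m.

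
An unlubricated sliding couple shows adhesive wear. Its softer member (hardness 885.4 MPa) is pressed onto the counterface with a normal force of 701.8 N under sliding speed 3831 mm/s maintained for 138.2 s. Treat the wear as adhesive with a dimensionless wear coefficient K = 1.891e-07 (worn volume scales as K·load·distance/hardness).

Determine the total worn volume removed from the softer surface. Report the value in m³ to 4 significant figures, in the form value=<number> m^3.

value=7.936e-11 m^3

Every step holds full precision; the intermediates are shown rounded, and rounded just once to four significant digits.
Convert: Sliding speed v = 3831 mm/s = 3.831 m/s. Total distance L = v·t = 3.831 m/s × 138.2 s = 529.4 m.
Convert: Hardness H = 885.4 MPa = 8.854e+08 Pa.
As SI base values: W = 701.8 N, H = 8.854e+08 Pa, K = 1.891e-07.
By Archard's law, V = K·W·L/H = 1.891e-07 · 701.8 · 529.4 / 8.854e+08 = 7.936e-11 m³.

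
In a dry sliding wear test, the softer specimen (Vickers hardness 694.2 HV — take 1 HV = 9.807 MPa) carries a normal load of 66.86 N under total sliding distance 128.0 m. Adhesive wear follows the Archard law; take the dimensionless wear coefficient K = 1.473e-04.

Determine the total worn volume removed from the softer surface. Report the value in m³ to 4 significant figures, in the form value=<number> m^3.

Intermediates are shown rounded; all arithmetic carries full float precision. Rounded just once to four significant figures.
Hardness H = 694.2 HV × 9.807 MPa/HV = 6808 MPa = 6.808e+09 Pa.
In SI base units, W = 66.86 N, H = 6.808e+09 Pa, K = 1.473e-04.
Apply Archard: V = K·W·L/H = 1.473e-04 · 66.86 · 128.0 / 6.808e+09 = 1.852e-10 m³.

value=1.852e-10 m^3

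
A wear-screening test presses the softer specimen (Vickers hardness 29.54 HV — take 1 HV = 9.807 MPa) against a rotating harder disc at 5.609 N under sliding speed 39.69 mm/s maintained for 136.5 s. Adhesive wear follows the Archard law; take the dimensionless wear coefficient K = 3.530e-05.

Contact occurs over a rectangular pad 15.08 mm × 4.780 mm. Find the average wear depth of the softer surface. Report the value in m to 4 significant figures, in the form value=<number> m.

The intermediates are shown rounded, and all working math holds full float precision — one final rounding to four significant digits.
Convert: Sliding speed v = 39.69 mm/s = 0.03969 m/s. Path length L = v·t = 0.03969 m/s × 136.5 s = 5.418 m.
Convert: Hardness H = 29.54 HV × 9.807 MPa/HV = 289.7 MPa = 2.897e+08 Pa.
Convert: Pad sides 15.08 mm × 4.780 mm = 0.01508 m × 0.004780 m. Contact area A = 0.01508 m × 0.004780 m = 7.208e-05 m².
Expressed in SI base units: W = 5.609 N, H = 2.897e+08 Pa, K = 3.530e-05.
Wear volume V = K·W·L/H = 3.530e-05 · 5.609 · 5.418 / 2.897e+08 = 3.703e-12 m³.
Depth of wear h = V/A = 3.703e-12 / 7.208e-05 = 5.137e-08 m.

value=5.137e-08 m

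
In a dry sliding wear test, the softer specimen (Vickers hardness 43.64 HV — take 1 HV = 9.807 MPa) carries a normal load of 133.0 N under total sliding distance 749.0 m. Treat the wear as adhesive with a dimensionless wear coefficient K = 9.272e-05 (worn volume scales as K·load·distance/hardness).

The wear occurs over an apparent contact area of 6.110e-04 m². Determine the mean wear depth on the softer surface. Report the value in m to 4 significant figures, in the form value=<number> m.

All working math runs at exact precision, and displayed values are rounded, and a lone final rounding, at four significant digits.
Hardness H = 43.64 HV × 9.807 MPa/HV = 428.0 MPa = 4.280e+08 Pa.
Restated in SI base units: W = 133.0 N, H = 4.280e+08 Pa, K = 9.272e-05.
Worn volume V = K·W·L/H = 9.272e-05 · 133.0 · 749.0 / 4.280e+08 = 2.158e-08 m³.
Depth h = V/A = 2.158e-08 / 6.110e-04 = 3.532e-05 m.

value=3.532e-05 m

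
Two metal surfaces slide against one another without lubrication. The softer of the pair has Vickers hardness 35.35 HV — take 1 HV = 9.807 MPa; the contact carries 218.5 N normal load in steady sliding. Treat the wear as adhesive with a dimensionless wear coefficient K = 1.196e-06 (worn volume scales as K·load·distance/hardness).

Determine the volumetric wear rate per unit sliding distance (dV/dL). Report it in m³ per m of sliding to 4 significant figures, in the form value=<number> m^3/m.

Displayed values are rounded, and all working math carries full precision, and rounded just once to four significant figures.
Convert: Hardness H = 35.35 HV × 9.807 MPa/HV = 346.7 MPa = 3.467e+08 Pa.
Restated in SI base units: W = 218.5 N, H = 3.467e+08 Pa, K = 1.196e-06.
Wear rate dV/dL = K·W/H, per unit distance: 1.196e-06 · 218.5 / 3.467e+08 = 7.538e-13 m³/m.

value=7.538e-13 m^3/m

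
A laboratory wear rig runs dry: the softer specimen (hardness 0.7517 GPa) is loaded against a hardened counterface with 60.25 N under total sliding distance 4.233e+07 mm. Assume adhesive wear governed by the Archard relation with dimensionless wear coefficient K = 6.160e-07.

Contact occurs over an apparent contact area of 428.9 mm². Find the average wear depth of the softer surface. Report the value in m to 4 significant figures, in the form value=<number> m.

value=4.873e-06 m

Each operation holds full precision — the intermediates are shown rounded, and a lone final rounding: 4 significant digits.
Convert: Distance L = 4.233e+07 mm = 4.233e+04 m.
Convert: Hardness H = 0.7517 GPa = 7.517e+08 Pa.
Convert: Contact area A = 428.9 mm² = 4.289e-04 m².
Restated in SI base units: W = 60.25 N, H = 7.517e+08 Pa, K = 6.160e-07.
Worn volume V = K·W·L/H = 6.160e-07 · 60.25 · 4.233e+04 / 7.517e+08 = 2.090e-09 m³.
Depth of wear h = V/A = 2.090e-09 / 4.289e-04 = 4.873e-06 m.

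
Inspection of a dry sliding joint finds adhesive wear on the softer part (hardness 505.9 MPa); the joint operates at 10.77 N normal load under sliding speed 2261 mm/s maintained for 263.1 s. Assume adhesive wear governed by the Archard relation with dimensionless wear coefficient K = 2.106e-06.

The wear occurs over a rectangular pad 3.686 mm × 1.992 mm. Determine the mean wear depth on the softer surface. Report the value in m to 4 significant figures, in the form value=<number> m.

All working math runs at exact precision — intermediates are printed rounded — rounded just once: four significant figures.
Convert: Sliding speed v = 2261 mm/s = 2.261 m/s. Distance L = v·t = 2.261 m/s × 263.1 s = 594.9 m.
Convert: Hardness H = 505.9 MPa = 5.059e+08 Pa.
Convert: Pad sides 3.686 mm × 1.992 mm = 0.003686 m × 0.001992 m. Contact area A = 0.003686 m × 0.001992 m = 7.343e-06 m².
Expressed in SI base units: W = 10.77 N, H = 5.059e+08 Pa, K = 2.106e-06.
Apply Archard: V = K·W·L/H = 2.106e-06 · 10.77 · 594.9 / 5.059e+08 = 2.667e-11 m³.
Depth h = V/A = 2.667e-11 / 7.343e-06 = 3.632e-06 m.

value=3.632e-06 m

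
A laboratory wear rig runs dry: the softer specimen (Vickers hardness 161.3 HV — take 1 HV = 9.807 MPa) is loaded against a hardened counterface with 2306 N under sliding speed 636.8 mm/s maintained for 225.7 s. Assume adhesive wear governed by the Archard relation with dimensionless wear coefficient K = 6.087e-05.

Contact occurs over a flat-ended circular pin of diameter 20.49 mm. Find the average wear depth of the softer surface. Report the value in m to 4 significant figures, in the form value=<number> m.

value=3.868e-05 m

Intermediate values are displayed rounded — the algebra carries full float precision, and a lone final rounding to four significant digits.
Sliding speed v = 636.8 mm/s = 0.6368 m/s. Sliding distance L = v·t = 0.6368 m/s × 225.7 s = 143.7 m.
Hardness H = 161.3 HV × 9.807 MPa/HV = 1582 MPa = 1.582e+09 Pa.
Pin diameter d = 20.49 mm = 0.02049 m. Contact area A = π·d²/4 = π·(0.02049 m)²/4 = 3.297e-04 m².
As SI base values: W = 2306 N, H = 1.582e+09 Pa, K = 6.087e-05.
Archard relation: V = K·W·L/H = 6.087e-05 · 2306 · 143.7 / 1.582e+09 = 1.275e-08 m³.
Average depth h = V/A = 1.275e-08 / 3.297e-04 = 3.868e-05 m.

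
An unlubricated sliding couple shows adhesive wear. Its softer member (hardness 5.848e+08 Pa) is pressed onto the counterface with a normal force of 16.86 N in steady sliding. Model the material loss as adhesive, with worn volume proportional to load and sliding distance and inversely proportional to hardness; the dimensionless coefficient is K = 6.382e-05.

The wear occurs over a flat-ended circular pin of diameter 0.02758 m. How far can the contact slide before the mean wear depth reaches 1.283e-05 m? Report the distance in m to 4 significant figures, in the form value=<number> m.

Shown intermediates are rounded, and the algebra runs at full float precision — rounded just once: four significant figures.
Contact area A = π·d²/4 = π·(0.02758 m)²/4 = 5.974e-04 m².
Collected in SI base units: W = 16.86 N, H = 5.848e+08 Pa, K = 6.382e-05.
Allowed volume V_lim = h_lim·A = 1.283e-05 · 5.974e-04 = 7.665e-09 m³.
Life L = V_lim·H/(K·W) = 7.665e-09 · 5.848e+08 / (6.382e-05 · 16.86) = 4166 m.

value=4166 m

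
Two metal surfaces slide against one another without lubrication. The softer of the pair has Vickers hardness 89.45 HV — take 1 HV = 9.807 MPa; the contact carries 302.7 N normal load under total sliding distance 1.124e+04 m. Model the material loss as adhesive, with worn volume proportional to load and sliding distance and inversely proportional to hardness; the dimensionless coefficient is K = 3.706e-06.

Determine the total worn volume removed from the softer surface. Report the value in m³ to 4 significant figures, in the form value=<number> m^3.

Displayed values are rounded — the computation keeps exact precision; one final rounding to 4 significant figures.
Hardness H = 89.45 HV × 9.807 MPa/HV = 877.2 MPa = 8.772e+08 Pa.
In SI base units, W = 302.7 N, H = 8.772e+08 Pa, K = 3.706e-06.
The Archard volume V = K·W·L/H = 3.706e-06 · 302.7 · 1.124e+04 / 8.772e+08 = 1.437e-08 m³.

value=1.437e-08 m^3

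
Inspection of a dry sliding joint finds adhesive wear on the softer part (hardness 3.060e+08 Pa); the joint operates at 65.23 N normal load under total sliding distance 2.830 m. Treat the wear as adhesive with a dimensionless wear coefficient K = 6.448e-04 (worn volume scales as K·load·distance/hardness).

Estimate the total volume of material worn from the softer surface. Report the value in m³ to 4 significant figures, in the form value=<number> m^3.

Intermediates are printed rounded. All arithmetic maintains full precision; rounded once at the end, at four significant figures.
SI base units throughout: W = 65.23 N, H = 3.060e+08 Pa, K = 6.448e-04.
The Archard volume V = K·W·L/H = 6.448e-04 · 65.23 · 2.830 / 3.060e+08 = 3.890e-10 m³.

value=3.890e-10 m^3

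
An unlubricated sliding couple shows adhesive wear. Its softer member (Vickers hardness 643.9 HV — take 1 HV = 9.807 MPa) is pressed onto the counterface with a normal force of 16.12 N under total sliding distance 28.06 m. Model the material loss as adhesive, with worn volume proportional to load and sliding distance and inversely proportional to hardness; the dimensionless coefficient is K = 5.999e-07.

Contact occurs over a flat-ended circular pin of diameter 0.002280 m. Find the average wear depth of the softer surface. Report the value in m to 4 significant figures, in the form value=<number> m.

value=1.052e-08 m

The intermediates are displayed rounded; every step holds full float precision; rounded once at the end, at 4 significant figures.
Convert: Hardness H = 643.9 HV × 9.807 MPa/HV = 6315 MPa = 6.315e+09 Pa.
Convert: Contact area A = π·d²/4 = π·(0.002280 m)²/4 = 4.083e-06 m².
As SI base values: W = 16.12 N, H = 6.315e+09 Pa, K = 5.999e-07.
Apply Archard: V = K·W·L/H = 5.999e-07 · 16.12 · 28.06 / 6.315e+09 = 4.297e-14 m³.
Average depth h = V/A = 4.297e-14 / 4.083e-06 = 1.052e-08 m.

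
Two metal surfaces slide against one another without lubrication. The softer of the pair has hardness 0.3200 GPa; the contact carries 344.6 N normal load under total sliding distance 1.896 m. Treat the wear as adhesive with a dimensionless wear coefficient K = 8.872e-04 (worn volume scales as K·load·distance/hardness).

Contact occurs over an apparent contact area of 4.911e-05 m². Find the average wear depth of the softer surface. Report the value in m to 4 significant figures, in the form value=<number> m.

value=3.689e-05 m

Every step keeps exact precision. Intermediate values are displayed rounded. Rounded just once, at four significant digits.
Convert: Hardness H = 0.3200 GPa = 3.200e+08 Pa.
Restated in SI base units: W = 344.6 N, H = 3.200e+08 Pa, K = 8.872e-04.
The Archard volume V = K·W·L/H = 8.872e-04 · 344.6 · 1.896 / 3.200e+08 = 1.811e-09 m³.
Wear depth h = V/A = 1.811e-09 / 4.911e-05 = 3.689e-05 m.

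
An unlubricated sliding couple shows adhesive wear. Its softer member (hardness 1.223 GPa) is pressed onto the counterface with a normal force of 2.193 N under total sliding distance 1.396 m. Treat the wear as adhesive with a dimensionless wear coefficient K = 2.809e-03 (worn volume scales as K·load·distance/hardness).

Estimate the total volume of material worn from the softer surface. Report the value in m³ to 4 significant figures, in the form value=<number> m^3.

value=7.032e-12 m^3

All working math maintains full precision — shown intermediates are rounded; a single final rounding to four significant figures.
Convert: Hardness H = 1.223 GPa = 1.223e+09 Pa.
Collected in SI base units: W = 2.193 N, H = 1.223e+09 Pa, K = 2.809e-03.
Archard volume V = K·W·L/H = 2.809e-03 · 2.193 · 1.396 / 1.223e+09 = 7.032e-12 m³.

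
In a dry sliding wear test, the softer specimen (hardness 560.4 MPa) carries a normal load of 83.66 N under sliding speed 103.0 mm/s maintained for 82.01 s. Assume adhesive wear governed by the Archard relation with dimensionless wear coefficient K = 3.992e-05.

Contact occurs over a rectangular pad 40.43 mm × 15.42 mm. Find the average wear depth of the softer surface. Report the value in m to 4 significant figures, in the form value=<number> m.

value=8.075e-08 m

The computation maintains exact precision; quoted intermediates are rounded — a lone final rounding, at 4 significant figures.
Convert: Sliding speed v = 103.0 mm/s = 0.1030 m/s. Sliding distance L = v·t = 0.1030 m/s × 82.01 s = 8.447 m.
Convert: Hardness H = 560.4 MPa = 5.604e+08 Pa.
Convert: Pad sides 40.43 mm × 15.42 mm = 0.04043 m × 0.01542 m. Contact area A = 0.04043 m × 0.01542 m = 6.234e-04 m².
SI base units throughout: W = 83.66 N, H = 5.604e+08 Pa, K = 3.992e-05.
Archard relation: V = K·W·L/H = 3.992e-05 · 83.66 · 8.447 / 5.604e+08 = 5.034e-11 m³.
Average depth h = V/A = 5.034e-11 / 6.234e-04 = 8.075e-08 m.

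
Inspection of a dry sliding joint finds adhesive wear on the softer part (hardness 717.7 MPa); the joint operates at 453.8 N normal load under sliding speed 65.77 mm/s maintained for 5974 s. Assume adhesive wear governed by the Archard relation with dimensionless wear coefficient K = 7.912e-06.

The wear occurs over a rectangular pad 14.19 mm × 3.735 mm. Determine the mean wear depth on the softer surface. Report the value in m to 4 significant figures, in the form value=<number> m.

value=3.709e-05 m

Each operation holds exact precision. Intermediate values are displayed rounded, and a single final rounding to four significant digits.
Sliding speed v = 65.77 mm/s = 0.06577 m/s. Sliding distance L = v·t = 0.06577 m/s × 5974 s = 392.9 m.
Hardness H = 717.7 MPa = 7.177e+08 Pa.
Pad sides 14.19 mm × 3.735 mm = 0.01419 m × 0.003735 m. Contact area A = 0.01419 m × 0.003735 m = 5.300e-05 m².
As SI base values: W = 453.8 N, H = 7.177e+08 Pa, K = 7.912e-06.
Volume removed: V = K·W·L/H = 7.912e-06 · 453.8 · 392.9 / 7.177e+08 = 1.966e-09 m³.
Depth of wear h = V/A = 1.966e-09 / 5.300e-05 = 3.709e-05 m.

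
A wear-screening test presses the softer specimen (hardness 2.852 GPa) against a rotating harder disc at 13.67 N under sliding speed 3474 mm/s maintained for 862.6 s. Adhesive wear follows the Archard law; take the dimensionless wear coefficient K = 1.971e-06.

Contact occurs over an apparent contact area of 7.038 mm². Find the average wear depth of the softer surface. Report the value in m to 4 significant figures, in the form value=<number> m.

Intermediate values are printed rounded, and all arithmetic runs at full precision. Rounded just once: four significant figures.
Convert: Sliding speed v = 3474 mm/s = 3.474 m/s. Path length L = v·t = 3.474 m/s × 862.6 s = 2997 m.
Convert: Hardness H = 2.852 GPa = 2.852e+09 Pa.
Convert: Contact area A = 7.038 mm² = 7.038e-06 m².
Expressed in SI base units: W = 13.67 N, H = 2.852e+09 Pa, K = 1.971e-06.
Volume removed: V = K·W·L/H = 1.971e-06 · 13.67 · 2997 / 2.852e+09 = 2.831e-11 m³.
Average depth h = V/A = 2.831e-11 / 7.038e-06 = 4.022e-06 m.

value=4.022e-06 m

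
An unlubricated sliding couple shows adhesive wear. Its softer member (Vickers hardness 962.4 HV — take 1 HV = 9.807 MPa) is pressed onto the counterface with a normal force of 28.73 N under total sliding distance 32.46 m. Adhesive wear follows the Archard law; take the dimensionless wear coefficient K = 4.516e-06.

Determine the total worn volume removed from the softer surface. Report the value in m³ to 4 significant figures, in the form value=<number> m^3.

The computation runs at exact precision, and the intermediates are displayed rounded — one last rounding: four significant figures.
Convert: Hardness H = 962.4 HV × 9.807 MPa/HV = 9438 MPa = 9.438e+09 Pa.
Working in SI base units: W = 28.73 N, H = 9.438e+09 Pa, K = 4.516e-06.
Archard relation: V = K·W·L/H = 4.516e-06 · 28.73 · 32.46 / 9.438e+09 = 4.462e-13 m³.

value=4.462e-13 m^3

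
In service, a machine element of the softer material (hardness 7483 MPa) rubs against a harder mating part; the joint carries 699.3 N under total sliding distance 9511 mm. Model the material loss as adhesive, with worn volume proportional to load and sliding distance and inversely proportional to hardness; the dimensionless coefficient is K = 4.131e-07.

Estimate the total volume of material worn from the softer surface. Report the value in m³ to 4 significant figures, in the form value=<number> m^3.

Printed values are rounded. Each operation maintains exact precision — rounded just once, at four significant figures.
Path length L = 9511 mm = 9.511 m.
Hardness H = 7483 MPa = 7.483e+09 Pa.
In SI base units: W = 699.3 N, H = 7.483e+09 Pa, K = 4.131e-07.
By Archard's law, V = K·W·L/H = 4.131e-07 · 699.3 · 9.511 / 7.483e+09 = 3.672e-13 m³.

value=3.672e-13 m^3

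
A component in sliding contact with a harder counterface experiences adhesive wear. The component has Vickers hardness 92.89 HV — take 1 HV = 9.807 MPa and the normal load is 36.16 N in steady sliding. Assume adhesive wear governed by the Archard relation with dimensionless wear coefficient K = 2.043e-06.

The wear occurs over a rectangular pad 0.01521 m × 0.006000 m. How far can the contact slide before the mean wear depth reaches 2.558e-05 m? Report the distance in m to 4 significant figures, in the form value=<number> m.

value=2.879e+04 m

Every step carries exact precision. Displayed values are rounded, and a single final rounding to four significant figures.
Hardness H = 92.89 HV × 9.807 MPa/HV = 911.0 MPa = 9.110e+08 Pa.
Contact area A = 0.01521 m × 0.006000 m = 9.126e-05 m².
As SI base values: W = 36.16 N, H = 9.110e+08 Pa, K = 2.043e-06.
At the depth limit, V_lim = h_lim·A = 2.558e-05 · 9.126e-05 = 2.334e-09 m³.
Thus life L = V_lim·H/(K·W) = 2.334e-09 · 9.110e+08 / (2.043e-06 · 36.16) = 2.879e+04 m.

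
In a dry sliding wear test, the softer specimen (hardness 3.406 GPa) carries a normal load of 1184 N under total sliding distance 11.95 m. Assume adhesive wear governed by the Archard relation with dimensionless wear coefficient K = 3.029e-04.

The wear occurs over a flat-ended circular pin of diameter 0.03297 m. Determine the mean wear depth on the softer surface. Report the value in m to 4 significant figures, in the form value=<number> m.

value=1.474e-06 m

The computation runs at exact precision, and intermediate values are displayed rounded — one final rounding to four significant digits.
Convert: Hardness H = 3.406 GPa = 3.406e+09 Pa.
Convert: Contact area A = π·d²/4 = π·(0.03297 m)²/4 = 8.537e-04 m².
Working in SI base units: W = 1184 N, H = 3.406e+09 Pa, K = 3.029e-04.
Wear volume V = K·W·L/H = 3.029e-04 · 1184 · 11.95 / 3.406e+09 = 1.258e-09 m³.
Depth h = V/A = 1.258e-09 / 8.537e-04 = 1.474e-06 m.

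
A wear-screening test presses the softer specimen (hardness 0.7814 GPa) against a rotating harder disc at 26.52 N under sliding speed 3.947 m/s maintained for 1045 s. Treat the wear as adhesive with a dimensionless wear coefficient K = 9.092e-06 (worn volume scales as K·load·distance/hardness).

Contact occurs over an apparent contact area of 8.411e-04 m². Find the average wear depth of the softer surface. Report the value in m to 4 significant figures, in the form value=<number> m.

value=1.513e-06 m

Shown intermediates are rounded — all arithmetic maintains full precision, and rounded once at the end to four significant digits.
Convert: Distance covered L = v·t = 3.947 m/s × 1045 s = 4125 m.
Convert: Hardness H = 0.7814 GPa = 7.814e+08 Pa.
Collected in SI base units: W = 26.52 N, H = 7.814e+08 Pa, K = 9.092e-06.
Archard relation: V = K·W·L/H = 9.092e-06 · 26.52 · 4125 / 7.814e+08 = 1.273e-09 m³.
Mean wear depth h = V/A = 1.273e-09 / 8.411e-04 = 1.513e-06 m.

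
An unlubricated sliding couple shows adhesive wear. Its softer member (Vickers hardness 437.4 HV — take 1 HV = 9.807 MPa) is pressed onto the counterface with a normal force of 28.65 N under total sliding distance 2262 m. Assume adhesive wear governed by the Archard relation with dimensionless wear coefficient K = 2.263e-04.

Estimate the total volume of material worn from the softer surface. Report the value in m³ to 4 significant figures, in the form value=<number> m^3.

All working math keeps exact precision, and displayed values are rounded, and one last rounding to 4 significant figures.
Convert: Hardness H = 437.4 HV × 9.807 MPa/HV = 4290 MPa = 4.290e+09 Pa.
In SI base units, W = 28.65 N, H = 4.290e+09 Pa, K = 2.263e-04.
By Archard's law, V = K·W·L/H = 2.263e-04 · 28.65 · 2262 / 4.290e+09 = 3.419e-09 m³.

value=3.419e-09 m^3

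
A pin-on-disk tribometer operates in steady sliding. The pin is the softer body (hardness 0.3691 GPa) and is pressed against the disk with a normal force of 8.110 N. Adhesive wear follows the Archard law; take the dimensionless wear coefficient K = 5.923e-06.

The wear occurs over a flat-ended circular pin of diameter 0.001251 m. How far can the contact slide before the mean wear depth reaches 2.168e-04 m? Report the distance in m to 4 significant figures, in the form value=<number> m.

The algebra holds exact precision; the intermediates are displayed rounded. Rounded once at the end: 4 significant digits.
Convert: Hardness H = 0.3691 GPa = 3.691e+08 Pa.
Convert: Contact area A = π·d²/4 = π·(0.001251 m)²/4 = 1.229e-06 m².
In SI base units, W = 8.110 N, H = 3.691e+08 Pa, K = 5.923e-06.
Limit volume V_lim = h_lim·A = 2.168e-04 · 1.229e-06 = 2.665e-10 m³.
Inverting, life L = V_lim·H/(K·W) = 2.665e-10 · 3.691e+08 / (5.923e-06 · 8.110) = 2048 m.

value=2048 m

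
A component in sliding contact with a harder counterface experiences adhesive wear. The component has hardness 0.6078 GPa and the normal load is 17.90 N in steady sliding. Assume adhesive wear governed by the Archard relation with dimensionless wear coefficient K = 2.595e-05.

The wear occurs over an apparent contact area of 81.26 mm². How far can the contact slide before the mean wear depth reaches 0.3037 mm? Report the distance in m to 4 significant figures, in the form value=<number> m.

All working math carries exact precision. The intermediates appear rounded. Rounded once at the end: four significant digits.
Hardness H = 0.6078 GPa = 6.078e+08 Pa.
Contact area A = 81.26 mm² = 8.126e-05 m².
Depth limit h_lim = 0.3037 mm = 3.037e-04 m.
In SI base units: W = 17.90 N, H = 6.078e+08 Pa, K = 2.595e-05.
Wearable volume V_lim = h_lim·A = 3.037e-04 · 8.126e-05 = 2.468e-08 m³.
Life L = V_lim·H/(K·W) = 2.468e-08 · 6.078e+08 / (2.595e-05 · 17.90) = 3.229e+04 m.

value=3.229e+04 m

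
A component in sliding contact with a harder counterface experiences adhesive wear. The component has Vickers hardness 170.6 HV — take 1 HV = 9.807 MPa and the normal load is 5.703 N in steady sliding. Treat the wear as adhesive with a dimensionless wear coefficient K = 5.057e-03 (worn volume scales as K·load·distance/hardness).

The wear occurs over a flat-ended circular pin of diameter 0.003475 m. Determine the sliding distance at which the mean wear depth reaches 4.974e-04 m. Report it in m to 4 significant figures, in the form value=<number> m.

value=273.7 m

Each operation maintains exact precision — the intermediates are shown rounded, and a single final rounding, at 4 significant figures.
Hardness H = 170.6 HV × 9.807 MPa/HV = 1673 MPa = 1.673e+09 Pa.
Contact area A = π·d²/4 = π·(0.003475 m)²/4 = 9.484e-06 m².
Collected in SI base units: W = 5.703 N, H = 1.673e+09 Pa, K = 5.057e-03.
Permissible volume V_lim = h_lim·A = 4.974e-04 · 9.484e-06 = 4.717e-09 m³.
Thus life L = V_lim·H/(K·W) = 4.717e-09 · 1.673e+09 / (5.057e-03 · 5.703) = 273.7 m.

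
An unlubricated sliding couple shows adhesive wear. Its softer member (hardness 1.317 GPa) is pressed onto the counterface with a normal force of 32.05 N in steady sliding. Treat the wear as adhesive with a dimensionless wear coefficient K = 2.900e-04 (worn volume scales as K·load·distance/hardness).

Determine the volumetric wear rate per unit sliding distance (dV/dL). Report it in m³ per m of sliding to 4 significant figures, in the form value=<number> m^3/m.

The algebra maintains full precision — intermediate values appear rounded; a single final rounding to 4 significant figures.
Hardness H = 1.317 GPa = 1.317e+09 Pa.
In SI base units: W = 32.05 N, H = 1.317e+09 Pa, K = 2.900e-04.
Wear rate dV/dL = K·W/H, per unit distance: 2.900e-04 · 32.05 / 1.317e+09 = 7.057e-12 m³/m.

value=7.057e-12 m^3/m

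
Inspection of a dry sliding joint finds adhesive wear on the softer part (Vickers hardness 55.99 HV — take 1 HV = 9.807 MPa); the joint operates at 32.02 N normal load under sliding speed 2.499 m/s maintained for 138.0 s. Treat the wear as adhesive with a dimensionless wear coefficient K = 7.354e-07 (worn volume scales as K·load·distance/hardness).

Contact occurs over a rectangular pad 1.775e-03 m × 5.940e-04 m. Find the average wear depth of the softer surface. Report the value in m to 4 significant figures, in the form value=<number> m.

value=1.403e-05 m

The computation keeps exact precision. The intermediates appear rounded; rounded just once: four significant figures.
Convert: Sliding distance L = v·t = 2.499 m/s × 138.0 s = 344.9 m.
Convert: Hardness H = 55.99 HV × 9.807 MPa/HV = 549.1 MPa = 5.491e+08 Pa.
Convert: Contact area A = 1.775e-03 m × 5.940e-04 m = 1.054e-06 m².
SI base units throughout: W = 32.02 N, H = 5.491e+08 Pa, K = 7.354e-07.
Worn volume V = K·W·L/H = 7.354e-07 · 32.02 · 344.9 / 5.491e+08 = 1.479e-11 m³.
Wear depth h = V/A = 1.479e-11 / 1.054e-06 = 1.403e-05 m.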